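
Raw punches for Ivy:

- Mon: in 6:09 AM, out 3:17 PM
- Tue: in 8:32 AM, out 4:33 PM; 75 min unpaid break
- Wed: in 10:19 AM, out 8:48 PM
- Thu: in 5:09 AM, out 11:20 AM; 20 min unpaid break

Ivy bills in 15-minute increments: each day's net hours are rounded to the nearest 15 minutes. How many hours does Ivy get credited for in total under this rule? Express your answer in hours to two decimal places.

32.25 hours

Mon: 6:09 AM–3:17 PM = 9 h 8 min → rounds to 9 h 15 min
Tue: 8:32 AM–4:33 PM = 8 h 1 min − 75 min = 6 h 46 min → rounds to 6 h 45 min
Wed: 10:19 AM–8:48 PM = 10 h 29 min → rounds to 10 h 30 min
Thu: 5:09 AM–11:20 AM = 6 h 11 min − 20 min = 5 h 51 min → rounds to 5 h 45 min
Total credited: 32 h 15 min.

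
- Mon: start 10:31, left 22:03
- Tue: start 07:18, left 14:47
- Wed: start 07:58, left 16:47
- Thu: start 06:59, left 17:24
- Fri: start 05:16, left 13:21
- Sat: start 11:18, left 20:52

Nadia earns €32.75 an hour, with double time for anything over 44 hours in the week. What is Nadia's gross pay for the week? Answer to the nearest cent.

€2220.45

Mon: 10:31–22:03 = 11 h 32 min
Tue: 07:18–14:47 = 7 h 29 min
Wed: 07:58–16:47 = 8 h 49 min
Thu: 06:59–17:24 = 10 h 25 min
Fri: 05:16–13:21 = 8 h 5 min
Sat: 11:18–20:52 = 9 h 34 min
Total worked: 55 h 54 min = 3354 min.
Regular 44 h 0 min = 2640 min at €32.75/h; overtime 11 h 54 min = 714 min at €65.50/h.
Pay = (2640 × €32.75 + 714 × €65.50) ÷ 60 = €2220.45.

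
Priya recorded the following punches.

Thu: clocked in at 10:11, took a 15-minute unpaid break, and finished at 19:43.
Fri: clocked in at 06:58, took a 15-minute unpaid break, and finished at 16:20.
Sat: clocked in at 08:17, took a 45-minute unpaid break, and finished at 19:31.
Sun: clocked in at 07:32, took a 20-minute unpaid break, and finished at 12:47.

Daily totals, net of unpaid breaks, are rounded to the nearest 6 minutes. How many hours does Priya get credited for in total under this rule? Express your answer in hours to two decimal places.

33.80 hours

Thu: 10:11–19:43 = 9 h 32 min − 15 min = 9 h 17 min → rounds to 9 h 18 min
Fri: 06:58–16:20 = 9 h 22 min − 15 min = 9 h 7 min → rounds to 9 h 6 min
Sat: 08:17–19:31 = 11 h 14 min − 45 min = 10 h 29 min → rounds to 10 h 30 min
Sun: 07:32–12:47 = 5 h 15 min − 20 min = 4 h 55 min → rounds to 4 h 54 min
Total credited: 33 h 48 min.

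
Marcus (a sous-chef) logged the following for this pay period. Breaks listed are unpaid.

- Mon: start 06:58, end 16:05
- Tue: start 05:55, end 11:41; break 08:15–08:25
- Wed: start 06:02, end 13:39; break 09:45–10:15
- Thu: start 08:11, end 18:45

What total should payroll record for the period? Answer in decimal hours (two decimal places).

Mon: 06:58–16:05 = 9 h 7 min
Tue: 05:55–11:41 = 5 h 46 min; less 10 min break → 5 h 36 min
Wed: 06:02–13:39 = 7 h 37 min; less 30 min break → 7 h 7 min
Thu: 08:11–18:45 = 10 h 34 min
Total: 9 h 7 min + 5 h 36 min + 7 h 7 min + 10 h 34 min = 32 h 24 min.

32.40 hours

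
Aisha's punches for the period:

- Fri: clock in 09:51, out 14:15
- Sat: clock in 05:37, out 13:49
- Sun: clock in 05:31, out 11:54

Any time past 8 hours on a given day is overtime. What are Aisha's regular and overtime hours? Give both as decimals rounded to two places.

Regular 18.78 hours, overtime 0.20 hours

Fri: 09:51–14:15 = 4 h 24 min
Sat: 05:37–13:49 = 8 h 12 min
Sun: 05:31–11:54 = 6 h 23 min
Fri reg 4 h 24 min / OT 0 h 0 min; Sat reg 8 h 0 min / OT 0 h 12 min; Sun reg 6 h 23 min / OT 0 h 0 min.
Totals: regular 18 h 47 min, overtime 0 h 12 min.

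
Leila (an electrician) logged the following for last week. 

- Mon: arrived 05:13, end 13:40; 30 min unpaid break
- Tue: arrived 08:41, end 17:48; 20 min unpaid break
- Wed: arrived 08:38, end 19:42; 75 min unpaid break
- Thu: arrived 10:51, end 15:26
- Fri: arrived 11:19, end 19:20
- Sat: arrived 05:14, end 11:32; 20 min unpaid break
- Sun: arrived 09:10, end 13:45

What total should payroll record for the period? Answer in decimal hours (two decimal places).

49.70 hours

Mon: 05:13–13:40 = 8 h 27 min; less 30 min break → 7 h 57 min
Tue: 08:41–17:48 = 9 h 7 min; less 20 min break → 8 h 47 min
Wed: 08:38–19:42 = 11 h 4 min; less 75 min break → 9 h 49 min
Thu: 10:51–15:26 = 4 h 35 min
Fri: 11:19–19:20 = 8 h 1 min
Sat: 05:14–11:32 = 6 h 18 min; less 20 min break → 5 h 58 min
Sun: 09:10–13:45 = 4 h 35 min
Total: 7 h 57 min + 8 h 47 min + 9 h 49 min + 4 h 35 min + 8 h 1 min + 5 h 58 min + 4 h 35 min = 49 h 42 min.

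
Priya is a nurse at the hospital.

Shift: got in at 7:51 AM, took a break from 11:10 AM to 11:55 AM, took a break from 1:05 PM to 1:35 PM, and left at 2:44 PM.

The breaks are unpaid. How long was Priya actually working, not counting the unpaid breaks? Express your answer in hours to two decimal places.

5.63 hours

Shift: 7:51 AM–2:44 PM = 6 h 53 min; less 75 min break → 5 h 38 min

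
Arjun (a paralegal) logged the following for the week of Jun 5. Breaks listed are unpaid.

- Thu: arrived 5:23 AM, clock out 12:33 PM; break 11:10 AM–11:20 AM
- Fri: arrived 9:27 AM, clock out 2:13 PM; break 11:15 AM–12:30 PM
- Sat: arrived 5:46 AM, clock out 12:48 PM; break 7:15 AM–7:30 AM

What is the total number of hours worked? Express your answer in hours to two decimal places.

17.30 hours

Thu: 5:23 AM–12:33 PM = 7 h 10 min; less 10 min break → 7 h 0 min
Fri: 9:27 AM–2:13 PM = 4 h 46 min; less 75 min break → 3 h 31 min
Sat: 5:46 AM–12:48 PM = 7 h 2 min; less 15 min break → 6 h 47 min
Total: 7 h 0 min + 3 h 31 min + 6 h 47 min = 17 h 18 min.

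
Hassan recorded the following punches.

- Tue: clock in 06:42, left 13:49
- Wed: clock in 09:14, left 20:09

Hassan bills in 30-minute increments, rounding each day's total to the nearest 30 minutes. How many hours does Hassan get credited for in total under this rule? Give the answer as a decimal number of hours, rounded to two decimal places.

18.00 hours

Tue: 06:42–13:49 = 7 h 7 min → rounds to 7 h 0 min
Wed: 09:14–20:09 = 10 h 55 min → rounds to 11 h 0 min
Total credited: 18 h 0 min.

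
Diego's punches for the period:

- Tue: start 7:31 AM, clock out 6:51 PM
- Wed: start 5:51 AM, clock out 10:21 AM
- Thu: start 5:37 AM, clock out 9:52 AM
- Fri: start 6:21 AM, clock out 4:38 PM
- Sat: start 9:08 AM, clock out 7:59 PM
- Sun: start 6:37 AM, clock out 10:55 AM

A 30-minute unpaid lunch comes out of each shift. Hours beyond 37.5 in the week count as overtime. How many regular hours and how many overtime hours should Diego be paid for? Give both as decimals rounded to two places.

Tue: 7:31 AM–6:51 PM = 11 h 20 min; less 30 min break → 10 h 50 min
Wed: 5:51 AM–10:21 AM = 4 h 30 min; less 30 min break → 4 h 0 min
Thu: 5:37 AM–9:52 AM = 4 h 15 min; less 30 min break → 3 h 45 min
Fri: 6:21 AM–4:38 PM = 10 h 17 min; less 30 min break → 9 h 47 min
Sat: 9:08 AM–7:59 PM = 10 h 51 min; less 30 min break → 10 h 21 min
Sun: 6:37 AM–10:55 AM = 4 h 18 min; less 30 min break → 3 h 48 min
Total worked: 42 h 31 min = 42.52 h.
Threshold 37.5 h → overtime 5 h 1 min, regular 37 h 30 min.

Regular 37.50 hours, overtime 5.02 hours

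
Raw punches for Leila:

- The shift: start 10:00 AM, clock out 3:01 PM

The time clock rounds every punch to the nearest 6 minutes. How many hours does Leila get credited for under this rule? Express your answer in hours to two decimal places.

The shift: in 10:00 AM→10:00 AM, out 3:01 PM→3:00 PM; 5 h 0 min

5.00 hours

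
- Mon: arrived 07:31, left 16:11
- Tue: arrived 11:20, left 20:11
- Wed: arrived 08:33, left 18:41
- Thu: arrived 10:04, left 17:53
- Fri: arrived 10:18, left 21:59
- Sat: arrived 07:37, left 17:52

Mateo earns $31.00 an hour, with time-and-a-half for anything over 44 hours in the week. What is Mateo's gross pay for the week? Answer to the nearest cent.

Mon: 07:31–16:11 = 8 h 40 min
Tue: 11:20–20:11 = 8 h 51 min
Wed: 08:33–18:41 = 10 h 8 min
Thu: 10:04–17:53 = 7 h 49 min
Fri: 10:18–21:59 = 11 h 41 min
Sat: 07:37–17:52 = 10 h 15 min
Total worked: 57 h 24 min = 3444 min.
Regular 44 h 0 min = 2640 min at $31.00/h; overtime 13 h 24 min = 804 min at $46.50/h.
Pay = (2640 × $31.00 + 804 × $46.50) ÷ 60 = $1987.10.

$1987.10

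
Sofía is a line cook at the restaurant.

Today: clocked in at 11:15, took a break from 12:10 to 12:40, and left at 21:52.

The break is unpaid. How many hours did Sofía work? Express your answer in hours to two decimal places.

Today: 11:15–21:52 = 10 h 37 min; less 30 min break → 10 h 7 min

10.12 hours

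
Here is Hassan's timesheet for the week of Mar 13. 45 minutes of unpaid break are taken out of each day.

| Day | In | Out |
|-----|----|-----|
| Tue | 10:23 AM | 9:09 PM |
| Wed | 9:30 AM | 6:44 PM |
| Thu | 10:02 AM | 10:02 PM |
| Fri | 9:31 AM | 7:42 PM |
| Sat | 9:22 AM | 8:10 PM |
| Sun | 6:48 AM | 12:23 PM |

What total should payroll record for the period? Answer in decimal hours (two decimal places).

54.07 hours

Tue: 10:23 AM–9:09 PM = 10 h 46 min; less 45 min break → 10 h 1 min
Wed: 9:30 AM–6:44 PM = 9 h 14 min; less 45 min break → 8 h 29 min
Thu: 10:02 AM–10:02 PM = 12 h 0 min; less 45 min break → 11 h 15 min
Fri: 9:31 AM–7:42 PM = 10 h 11 min; less 45 min break → 9 h 26 min
Sat: 9:22 AM–8:10 PM = 10 h 48 min; less 45 min break → 10 h 3 min
Sun: 6:48 AM–12:23 PM = 5 h 35 min; less 45 min break → 4 h 50 min
Total: 10 h 1 min + 8 h 29 min + 11 h 15 min + 9 h 26 min + 10 h 3 min + 4 h 50 min = 54 h 4 min.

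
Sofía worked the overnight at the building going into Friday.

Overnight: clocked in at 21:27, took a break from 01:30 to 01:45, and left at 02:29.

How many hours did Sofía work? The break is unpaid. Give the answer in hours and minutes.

Overnight: 21:27 → midnight = 2 h 33 min; midnight → 02:29 = 2 h 29 min; span 5 h 2 min; less 15 min break → 4 h 47 min

4 h 47 min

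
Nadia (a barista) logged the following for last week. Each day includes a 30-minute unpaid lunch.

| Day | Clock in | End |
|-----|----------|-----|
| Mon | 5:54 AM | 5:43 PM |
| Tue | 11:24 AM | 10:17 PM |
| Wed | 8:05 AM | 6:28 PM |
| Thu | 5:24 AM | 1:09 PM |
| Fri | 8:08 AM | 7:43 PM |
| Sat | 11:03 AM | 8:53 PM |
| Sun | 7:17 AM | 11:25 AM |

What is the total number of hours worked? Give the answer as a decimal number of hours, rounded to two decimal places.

Mon: 5:54 AM–5:43 PM = 11 h 49 min; less 30 min break → 11 h 19 min
Tue: 11:24 AM–10:17 PM = 10 h 53 min; less 30 min break → 10 h 23 min
Wed: 8:05 AM–6:28 PM = 10 h 23 min; less 30 min break → 9 h 53 min
Thu: 5:24 AM–1:09 PM = 7 h 45 min; less 30 min break → 7 h 15 min
Fri: 8:08 AM–7:43 PM = 11 h 35 min; less 30 min break → 11 h 5 min
Sat: 11:03 AM–8:53 PM = 9 h 50 min; less 30 min break → 9 h 20 min
Sun: 7:17 AM–11:25 AM = 4 h 8 min; less 30 min break → 3 h 38 min
Total: 11 h 19 min + 10 h 23 min + 9 h 53 min + 7 h 15 min + 11 h 5 min + 9 h 20 min + 3 h 38 min = 62 h 53 min.

62.88 hours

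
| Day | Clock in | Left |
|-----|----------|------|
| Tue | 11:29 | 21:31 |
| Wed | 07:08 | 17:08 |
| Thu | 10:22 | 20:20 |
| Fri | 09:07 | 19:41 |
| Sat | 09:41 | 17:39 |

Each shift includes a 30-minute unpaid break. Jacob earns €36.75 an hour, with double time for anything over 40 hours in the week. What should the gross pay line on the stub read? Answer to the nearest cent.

€1913.45

Tue: 11:29–21:31 = 10 h 2 min; less 30 min break → 9 h 32 min
Wed: 07:08–17:08 = 10 h 0 min; less 30 min break → 9 h 30 min
Thu: 10:22–20:20 = 9 h 58 min; less 30 min break → 9 h 28 min
Fri: 09:07–19:41 = 10 h 34 min; less 30 min break → 10 h 4 min
Sat: 09:41–17:39 = 7 h 58 min; less 30 min break → 7 h 28 min
Total worked: 46 h 2 min = 2762 min.
Regular 40 h 0 min = 2400 min at €36.75/h; overtime 6 h 2 min = 362 min at €73.50/h.
Pay = (2400 × €36.75 + 362 × €73.50) ÷ 60 = €1913.45.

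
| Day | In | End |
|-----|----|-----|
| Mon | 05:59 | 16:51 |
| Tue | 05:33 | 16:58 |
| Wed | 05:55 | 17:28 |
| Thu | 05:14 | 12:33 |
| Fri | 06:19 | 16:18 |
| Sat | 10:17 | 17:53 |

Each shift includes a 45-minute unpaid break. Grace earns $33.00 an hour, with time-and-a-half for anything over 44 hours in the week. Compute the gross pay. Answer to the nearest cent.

$1958.55

Mon: 05:59–16:51 = 10 h 52 min; less 45 min break → 10 h 7 min
Tue: 05:33–16:58 = 11 h 25 min; less 45 min break → 10 h 40 min
Wed: 05:55–17:28 = 11 h 33 min; less 45 min break → 10 h 48 min
Thu: 05:14–12:33 = 7 h 19 min; less 45 min break → 6 h 34 min
Fri: 06:19–16:18 = 9 h 59 min; less 45 min break → 9 h 14 min
Sat: 10:17–17:53 = 7 h 36 min; less 45 min break → 6 h 51 min
Total worked: 54 h 14 min = 3254 min.
Regular 44 h 0 min = 2640 min at $33.00/h; overtime 10 h 14 min = 614 min at $49.50/h.
Pay = (2640 × $33.00 + 614 × $49.50) ÷ 60 = $1958.55.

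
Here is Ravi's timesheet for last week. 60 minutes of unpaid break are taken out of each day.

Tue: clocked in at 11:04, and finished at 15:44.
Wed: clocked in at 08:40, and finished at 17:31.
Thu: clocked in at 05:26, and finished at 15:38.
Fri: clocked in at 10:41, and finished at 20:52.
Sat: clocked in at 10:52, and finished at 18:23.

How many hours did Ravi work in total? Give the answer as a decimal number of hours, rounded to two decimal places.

Tue: 11:04–15:44 = 4 h 40 min; less 60 min break → 3 h 40 min
Wed: 08:40–17:31 = 8 h 51 min; less 60 min break → 7 h 51 min
Thu: 05:26–15:38 = 10 h 12 min; less 60 min break → 9 h 12 min
Fri: 10:41–20:52 = 10 h 11 min; less 60 min break → 9 h 11 min
Sat: 10:52–18:23 = 7 h 31 min; less 60 min break → 6 h 31 min
Total: 3 h 40 min + 7 h 51 min + 9 h 12 min + 9 h 11 min + 6 h 31 min = 36 h 25 min.

36.42 hours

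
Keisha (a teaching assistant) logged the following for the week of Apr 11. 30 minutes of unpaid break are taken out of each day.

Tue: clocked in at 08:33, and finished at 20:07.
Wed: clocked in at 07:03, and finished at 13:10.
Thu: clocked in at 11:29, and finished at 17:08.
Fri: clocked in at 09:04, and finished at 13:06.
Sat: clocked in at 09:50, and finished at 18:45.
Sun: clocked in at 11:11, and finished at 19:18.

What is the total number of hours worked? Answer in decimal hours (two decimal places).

Tue: 08:33–20:07 = 11 h 34 min; less 30 min break → 11 h 4 min
Wed: 07:03–13:10 = 6 h 7 min; less 30 min break → 5 h 37 min
Thu: 11:29–17:08 = 5 h 39 min; less 30 min break → 5 h 9 min
Fri: 09:04–13:06 = 4 h 2 min; less 30 min break → 3 h 32 min
Sat: 09:50–18:45 = 8 h 55 min; less 30 min break → 8 h 25 min
Sun: 11:11–19:18 = 8 h 7 min; less 30 min break → 7 h 37 min
Total: 11 h 4 min + 5 h 37 min + 5 h 9 min + 3 h 32 min + 8 h 25 min + 7 h 37 min = 41 h 24 min.

41.40 hours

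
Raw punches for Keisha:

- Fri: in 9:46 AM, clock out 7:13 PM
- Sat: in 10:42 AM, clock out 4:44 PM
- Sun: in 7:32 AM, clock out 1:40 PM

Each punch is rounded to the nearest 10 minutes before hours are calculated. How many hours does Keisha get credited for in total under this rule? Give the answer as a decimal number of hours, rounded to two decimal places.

21.50 hours

Fri: in 9:46 AM→9:50 AM, out 7:13 PM→7:10 PM; 9 h 20 min
Sat: in 10:42 AM→10:40 AM, out 4:44 PM→4:40 PM; 6 h 0 min
Sun: in 7:32 AM→7:30 AM, out 1:40 PM→1:40 PM; 6 h 10 min
Total credited: 21 h 30 min.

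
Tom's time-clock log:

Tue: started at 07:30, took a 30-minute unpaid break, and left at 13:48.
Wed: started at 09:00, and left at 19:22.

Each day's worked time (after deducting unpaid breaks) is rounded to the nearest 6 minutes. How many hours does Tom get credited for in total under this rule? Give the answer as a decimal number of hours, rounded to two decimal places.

16.20 hours

Tue: 07:30–13:48 = 6 h 18 min − 30 min = 5 h 48 min → rounds to 5 h 48 min
Wed: 09:00–19:22 = 10 h 22 min → rounds to 10 h 24 min
Total credited: 16 h 12 min.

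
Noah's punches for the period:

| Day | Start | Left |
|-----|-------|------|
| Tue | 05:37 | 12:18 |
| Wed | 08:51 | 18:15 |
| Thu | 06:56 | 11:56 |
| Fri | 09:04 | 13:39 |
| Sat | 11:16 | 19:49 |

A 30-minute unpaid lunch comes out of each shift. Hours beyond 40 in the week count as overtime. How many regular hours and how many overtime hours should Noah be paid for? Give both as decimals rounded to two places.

Regular 31.72 hours, overtime 0.00 hours

Tue: 05:37–12:18 = 6 h 41 min; less 30 min break → 6 h 11 min
Wed: 08:51–18:15 = 9 h 24 min; less 30 min break → 8 h 54 min
Thu: 06:56–11:56 = 5 h 0 min; less 30 min break → 4 h 30 min
Fri: 09:04–13:39 = 4 h 35 min; less 30 min break → 4 h 5 min
Sat: 11:16–19:49 = 8 h 33 min; less 30 min break → 8 h 3 min
Total worked: 31 h 43 min = 31.72 h.
Threshold 40 h → overtime 0 h 0 min, regular 31 h 43 min.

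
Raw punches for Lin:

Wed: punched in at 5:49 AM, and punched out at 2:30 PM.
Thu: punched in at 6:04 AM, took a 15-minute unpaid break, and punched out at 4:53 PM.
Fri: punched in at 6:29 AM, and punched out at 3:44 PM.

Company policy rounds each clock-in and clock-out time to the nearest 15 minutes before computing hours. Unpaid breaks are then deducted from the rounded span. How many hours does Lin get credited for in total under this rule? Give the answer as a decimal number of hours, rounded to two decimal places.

28.75 hours

Wed: in 5:49 AM→5:45 AM, out 2:30 PM→2:30 PM; 8 h 45 min
Thu: in 6:04 AM→6:00 AM, out 4:53 PM→5:00 PM; 11 h 0 min − 15 min = 10 h 45 min
Fri: in 6:29 AM→6:30 AM, out 3:44 PM→3:45 PM; 9 h 15 min
Total credited: 28 h 45 min.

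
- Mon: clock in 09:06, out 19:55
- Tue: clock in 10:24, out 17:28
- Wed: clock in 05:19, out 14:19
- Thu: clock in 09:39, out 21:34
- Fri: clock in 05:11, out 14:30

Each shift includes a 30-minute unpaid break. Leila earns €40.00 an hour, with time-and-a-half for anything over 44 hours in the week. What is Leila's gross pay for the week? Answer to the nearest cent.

Mon: 09:06–19:55 = 10 h 49 min; less 30 min break → 10 h 19 min
Tue: 10:24–17:28 = 7 h 4 min; less 30 min break → 6 h 34 min
Wed: 05:19–14:19 = 9 h 0 min; less 30 min break → 8 h 30 min
Thu: 09:39–21:34 = 11 h 55 min; less 30 min break → 11 h 25 min
Fri: 05:11–14:30 = 9 h 19 min; less 30 min break → 8 h 49 min
Total worked: 45 h 37 min = 2737 min.
Regular 44 h 0 min = 2640 min at €40.00/h; overtime 1 h 37 min = 97 min at €60.00/h.
Pay = (2640 × €40.00 + 97 × €60.00) ÷ 60 = €1857.00.

€1857.00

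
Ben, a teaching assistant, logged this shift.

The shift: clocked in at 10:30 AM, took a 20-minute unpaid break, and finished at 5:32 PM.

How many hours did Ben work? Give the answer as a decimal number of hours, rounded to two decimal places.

6.70 hours

The shift: 10:30 AM–5:32 PM = 7 h 2 min; less 20 min break → 6 h 42 min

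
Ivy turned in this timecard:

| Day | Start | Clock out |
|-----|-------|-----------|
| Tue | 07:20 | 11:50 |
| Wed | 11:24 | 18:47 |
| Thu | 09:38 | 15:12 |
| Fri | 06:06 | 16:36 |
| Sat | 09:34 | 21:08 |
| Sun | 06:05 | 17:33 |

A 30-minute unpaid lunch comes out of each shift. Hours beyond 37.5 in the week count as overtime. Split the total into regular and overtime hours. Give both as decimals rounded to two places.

Regular 37.50 hours, overtime 10.48 hours

Tue: 07:20–11:50 = 4 h 30 min; less 30 min break → 4 h 0 min
Wed: 11:24–18:47 = 7 h 23 min; less 30 min break → 6 h 53 min
Thu: 09:38–15:12 = 5 h 34 min; less 30 min break → 5 h 4 min
Fri: 06:06–16:36 = 10 h 30 min; less 30 min break → 10 h 0 min
Sat: 09:34–21:08 = 11 h 34 min; less 30 min break → 11 h 4 min
Sun: 06:05–17:33 = 11 h 28 min; less 30 min break → 10 h 58 min
Total worked: 47 h 59 min = 47.98 h.
Threshold 37.5 h → overtime 10 h 29 min, regular 37 h 30 min.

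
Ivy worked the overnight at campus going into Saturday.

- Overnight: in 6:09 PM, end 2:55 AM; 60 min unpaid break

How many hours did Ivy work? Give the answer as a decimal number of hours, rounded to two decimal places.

7.77 hours

Overnight: 6:09 PM → midnight = 5 h 51 min; midnight → 2:55 AM = 2 h 55 min; span 8 h 46 min; less 60 min break → 7 h 46 min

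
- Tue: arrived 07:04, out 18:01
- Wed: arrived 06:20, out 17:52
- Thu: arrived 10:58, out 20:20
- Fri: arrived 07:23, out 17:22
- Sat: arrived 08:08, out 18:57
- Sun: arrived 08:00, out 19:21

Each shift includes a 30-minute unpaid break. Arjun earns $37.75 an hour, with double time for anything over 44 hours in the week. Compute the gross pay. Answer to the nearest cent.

$2944.50

Tue: 07:04–18:01 = 10 h 57 min; less 30 min break → 10 h 27 min
Wed: 06:20–17:52 = 11 h 32 min; less 30 min break → 11 h 2 min
Thu: 10:58–20:20 = 9 h 22 min; less 30 min break → 8 h 52 min
Fri: 07:23–17:22 = 9 h 59 min; less 30 min break → 9 h 29 min
Sat: 08:08–18:57 = 10 h 49 min; less 30 min break → 10 h 19 min
Sun: 08:00–19:21 = 11 h 21 min; less 30 min break → 10 h 51 min
Total worked: 61 h 0 min = 3660 min.
Regular 44 h 0 min = 2640 min at $37.75/h; overtime 17 h 0 min = 1020 min at $75.50/h.
Pay = (2640 × $37.75 + 1020 × $75.50) ÷ 60 = $2944.50.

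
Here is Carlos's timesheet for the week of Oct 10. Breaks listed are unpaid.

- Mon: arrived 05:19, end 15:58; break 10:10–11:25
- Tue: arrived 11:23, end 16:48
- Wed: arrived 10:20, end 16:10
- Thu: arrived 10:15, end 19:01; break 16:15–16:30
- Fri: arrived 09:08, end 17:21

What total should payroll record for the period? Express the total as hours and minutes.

Mon: 05:19–15:58 = 10 h 39 min; less 75 min break → 9 h 24 min
Tue: 11:23–16:48 = 5 h 25 min
Wed: 10:20–16:10 = 5 h 50 min
Thu: 10:15–19:01 = 8 h 46 min; less 15 min break → 8 h 31 min
Fri: 09:08–17:21 = 8 h 13 min
Total: 9 h 24 min + 5 h 25 min + 5 h 50 min + 8 h 31 min + 8 h 13 min = 37 h 23 min.

37 h 23 min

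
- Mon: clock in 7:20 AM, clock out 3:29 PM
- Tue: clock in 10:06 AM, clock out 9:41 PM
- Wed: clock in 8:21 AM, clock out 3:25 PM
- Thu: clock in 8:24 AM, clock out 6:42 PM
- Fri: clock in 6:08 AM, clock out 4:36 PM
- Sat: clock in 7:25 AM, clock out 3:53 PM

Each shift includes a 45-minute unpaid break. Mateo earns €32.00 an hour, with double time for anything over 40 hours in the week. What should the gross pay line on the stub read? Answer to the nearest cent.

Mon: 7:20 AM–3:29 PM = 8 h 9 min; less 45 min break → 7 h 24 min
Tue: 10:06 AM–9:41 PM = 11 h 35 min; less 45 min break → 10 h 50 min
Wed: 8:21 AM–3:25 PM = 7 h 4 min; less 45 min break → 6 h 19 min
Thu: 8:24 AM–6:42 PM = 10 h 18 min; less 45 min break → 9 h 33 min
Fri: 6:08 AM–4:36 PM = 10 h 28 min; less 45 min break → 9 h 43 min
Sat: 7:25 AM–3:53 PM = 8 h 28 min; less 45 min break → 7 h 43 min
Total worked: 51 h 32 min = 3092 min.
Regular 40 h 0 min = 2400 min at €32.00/h; overtime 11 h 32 min = 692 min at €64.00/h.
Pay = (2400 × €32.00 + 692 × €64.00) ÷ 60 = €2018.13.

€2018.13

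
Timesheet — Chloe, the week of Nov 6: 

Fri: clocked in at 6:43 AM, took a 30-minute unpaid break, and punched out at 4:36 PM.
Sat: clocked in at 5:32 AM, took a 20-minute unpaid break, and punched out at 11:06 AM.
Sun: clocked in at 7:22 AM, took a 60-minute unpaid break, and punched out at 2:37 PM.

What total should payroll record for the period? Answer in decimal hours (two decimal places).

Fri: 6:43 AM–4:36 PM = 9 h 53 min; less 30 min break → 9 h 23 min
Sat: 5:32 AM–11:06 AM = 5 h 34 min; less 20 min break → 5 h 14 min
Sun: 7:22 AM–2:37 PM = 7 h 15 min; less 60 min break → 6 h 15 min
Total: 9 h 23 min + 5 h 14 min + 6 h 15 min = 20 h 52 min.

20.87 hours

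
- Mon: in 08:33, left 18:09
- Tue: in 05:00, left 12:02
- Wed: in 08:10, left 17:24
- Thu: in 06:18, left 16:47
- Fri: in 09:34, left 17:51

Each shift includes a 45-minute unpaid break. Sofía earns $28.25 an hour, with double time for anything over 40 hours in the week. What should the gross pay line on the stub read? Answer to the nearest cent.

Mon: 08:33–18:09 = 9 h 36 min; less 45 min break → 8 h 51 min
Tue: 05:00–12:02 = 7 h 2 min; less 45 min break → 6 h 17 min
Wed: 08:10–17:24 = 9 h 14 min; less 45 min break → 8 h 29 min
Thu: 06:18–16:47 = 10 h 29 min; less 45 min break → 9 h 44 min
Fri: 09:34–17:51 = 8 h 17 min; less 45 min break → 7 h 32 min
Total worked: 40 h 53 min = 2453 min.
Regular 40 h 0 min = 2400 min at $28.25/h; overtime 0 h 53 min = 53 min at $56.50/h.
Pay = (2400 × $28.25 + 53 × $56.50) ÷ 60 = $1179.91.

$1179.91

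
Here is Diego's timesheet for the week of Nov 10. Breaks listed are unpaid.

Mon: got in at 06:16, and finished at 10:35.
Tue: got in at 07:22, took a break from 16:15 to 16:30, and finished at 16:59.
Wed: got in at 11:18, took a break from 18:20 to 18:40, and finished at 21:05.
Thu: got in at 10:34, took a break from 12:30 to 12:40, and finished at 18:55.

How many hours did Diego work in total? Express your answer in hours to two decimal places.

Mon: 06:16–10:35 = 4 h 19 min
Tue: 07:22–16:59 = 9 h 37 min; less 15 min break → 9 h 22 min
Wed: 11:18–21:05 = 9 h 47 min; less 20 min break → 9 h 27 min
Thu: 10:34–18:55 = 8 h 21 min; less 10 min break → 8 h 11 min
Total: 4 h 19 min + 9 h 22 min + 9 h 27 min + 8 h 11 min = 31 h 19 min.

31.32 hours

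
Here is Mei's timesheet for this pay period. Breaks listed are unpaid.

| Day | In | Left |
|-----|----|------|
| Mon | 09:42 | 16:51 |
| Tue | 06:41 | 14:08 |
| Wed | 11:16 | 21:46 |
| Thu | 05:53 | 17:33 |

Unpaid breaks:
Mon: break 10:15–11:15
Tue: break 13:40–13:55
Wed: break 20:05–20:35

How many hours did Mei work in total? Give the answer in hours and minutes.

35 h 1 min

Mon: 09:42–16:51 = 7 h 9 min; less 60 min break → 6 h 9 min
Tue: 06:41–14:08 = 7 h 27 min; less 15 min break → 7 h 12 min
Wed: 11:16–21:46 = 10 h 30 min; less 30 min break → 10 h 0 min
Thu: 05:53–17:33 = 11 h 40 min
Total: 6 h 9 min + 7 h 12 min + 10 h 0 min + 11 h 40 min = 35 h 1 min.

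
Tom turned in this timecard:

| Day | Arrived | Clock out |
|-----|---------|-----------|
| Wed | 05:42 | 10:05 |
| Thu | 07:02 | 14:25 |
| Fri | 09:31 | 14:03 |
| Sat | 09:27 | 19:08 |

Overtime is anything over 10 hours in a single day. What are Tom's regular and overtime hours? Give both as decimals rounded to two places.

Wed: 05:42–10:05 = 4 h 23 min
Thu: 07:02–14:25 = 7 h 23 min
Fri: 09:31–14:03 = 4 h 32 min
Sat: 09:27–19:08 = 9 h 41 min
Wed reg 4 h 23 min / OT 0 h 0 min; Thu reg 7 h 23 min / OT 0 h 0 min; Fri reg 4 h 32 min / OT 0 h 0 min; Sat reg 9 h 41 min / OT 0 h 0 min.
Totals: regular 25 h 59 min, overtime 0 h 0 min.

Regular 25.98 hours, overtime 0.00 hours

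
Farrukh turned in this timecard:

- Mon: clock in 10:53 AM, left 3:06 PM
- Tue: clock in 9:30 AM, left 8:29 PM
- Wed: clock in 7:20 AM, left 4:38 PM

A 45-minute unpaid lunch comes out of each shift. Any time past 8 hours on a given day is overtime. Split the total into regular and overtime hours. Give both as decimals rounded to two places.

Regular 19.47 hours, overtime 2.78 hours

Mon: 10:53 AM–3:06 PM = 4 h 13 min; less 45 min break → 3 h 28 min
Tue: 9:30 AM–8:29 PM = 10 h 59 min; less 45 min break → 10 h 14 min
Wed: 7:20 AM–4:38 PM = 9 h 18 min; less 45 min break → 8 h 33 min
Mon reg 3 h 28 min / OT 0 h 0 min; Tue reg 8 h 0 min / OT 2 h 14 min; Wed reg 8 h 0 min / OT 0 h 33 min.
Totals: regular 19 h 28 min, overtime 2 h 47 min.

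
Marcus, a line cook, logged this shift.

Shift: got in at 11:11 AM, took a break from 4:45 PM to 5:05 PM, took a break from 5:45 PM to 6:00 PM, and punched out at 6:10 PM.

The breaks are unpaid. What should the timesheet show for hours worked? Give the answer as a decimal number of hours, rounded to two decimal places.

Shift: 11:11 AM–6:10 PM = 6 h 59 min; less 35 min break → 6 h 24 min

6.40 hours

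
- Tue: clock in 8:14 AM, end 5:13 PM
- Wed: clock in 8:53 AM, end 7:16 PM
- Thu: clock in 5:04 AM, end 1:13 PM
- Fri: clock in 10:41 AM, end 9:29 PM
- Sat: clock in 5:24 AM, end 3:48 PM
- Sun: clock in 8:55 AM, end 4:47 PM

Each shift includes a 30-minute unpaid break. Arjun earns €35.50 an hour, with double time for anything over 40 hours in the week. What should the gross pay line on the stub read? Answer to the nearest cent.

Tue: 8:14 AM–5:13 PM = 8 h 59 min; less 30 min break → 8 h 29 min
Wed: 8:53 AM–7:16 PM = 10 h 23 min; less 30 min break → 9 h 53 min
Thu: 5:04 AM–1:13 PM = 8 h 9 min; less 30 min break → 7 h 39 min
Fri: 10:41 AM–9:29 PM = 10 h 48 min; less 30 min break → 10 h 18 min
Sat: 5:24 AM–3:48 PM = 10 h 24 min; less 30 min break → 9 h 54 min
Sun: 8:55 AM–4:47 PM = 7 h 52 min; less 30 min break → 7 h 22 min
Total worked: 53 h 35 min = 3215 min.
Regular 40 h 0 min = 2400 min at €35.50/h; overtime 13 h 35 min = 815 min at €71.00/h.
Pay = (2400 × €35.50 + 815 × €71.00) ÷ 60 = €2384.42.

€2384.42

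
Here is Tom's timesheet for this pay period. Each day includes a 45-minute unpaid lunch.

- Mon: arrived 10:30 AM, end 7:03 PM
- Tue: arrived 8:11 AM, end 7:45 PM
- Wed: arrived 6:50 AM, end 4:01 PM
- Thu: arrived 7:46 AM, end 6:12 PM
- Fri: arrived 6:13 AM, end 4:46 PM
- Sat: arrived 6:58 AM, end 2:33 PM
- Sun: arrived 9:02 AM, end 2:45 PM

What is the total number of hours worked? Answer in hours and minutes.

Mon: 10:30 AM–7:03 PM = 8 h 33 min; less 45 min break → 7 h 48 min
Tue: 8:11 AM–7:45 PM = 11 h 34 min; less 45 min break → 10 h 49 min
Wed: 6:50 AM–4:01 PM = 9 h 11 min; less 45 min break → 8 h 26 min
Thu: 7:46 AM–6:12 PM = 10 h 26 min; less 45 min break → 9 h 41 min
Fri: 6:13 AM–4:46 PM = 10 h 33 min; less 45 min break → 9 h 48 min
Sat: 6:58 AM–2:33 PM = 7 h 35 min; less 45 min break → 6 h 50 min
Sun: 9:02 AM–2:45 PM = 5 h 43 min; less 45 min break → 4 h 58 min
Total: 7 h 48 min + 10 h 49 min + 8 h 26 min + 9 h 41 min + 9 h 48 min + 6 h 50 min + 4 h 58 min = 58 h 20 min.

58 h 20 min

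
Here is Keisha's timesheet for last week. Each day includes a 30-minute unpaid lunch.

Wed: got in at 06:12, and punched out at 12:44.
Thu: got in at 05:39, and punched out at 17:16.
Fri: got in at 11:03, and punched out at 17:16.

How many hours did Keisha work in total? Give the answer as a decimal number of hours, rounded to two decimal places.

22.87 hours

Wed: 06:12–12:44 = 6 h 32 min; less 30 min break → 6 h 2 min
Thu: 05:39–17:16 = 11 h 37 min; less 30 min break → 11 h 7 min
Fri: 11:03–17:16 = 6 h 13 min; less 30 min break → 5 h 43 min
Total: 6 h 2 min + 11 h 7 min + 5 h 43 min = 22 h 52 min.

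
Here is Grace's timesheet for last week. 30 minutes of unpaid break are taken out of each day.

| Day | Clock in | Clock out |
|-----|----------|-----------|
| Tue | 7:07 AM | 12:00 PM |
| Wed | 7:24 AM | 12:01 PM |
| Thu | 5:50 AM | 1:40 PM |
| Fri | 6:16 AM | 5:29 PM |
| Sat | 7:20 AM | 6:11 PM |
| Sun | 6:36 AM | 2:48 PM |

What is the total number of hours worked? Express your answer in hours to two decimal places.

Tue: 7:07 AM–12:00 PM = 4 h 53 min; less 30 min break → 4 h 23 min
Wed: 7:24 AM–12:01 PM = 4 h 37 min; less 30 min break → 4 h 7 min
Thu: 5:50 AM–1:40 PM = 7 h 50 min; less 30 min break → 7 h 20 min
Fri: 6:16 AM–5:29 PM = 11 h 13 min; less 30 min break → 10 h 43 min
Sat: 7:20 AM–6:11 PM = 10 h 51 min; less 30 min break → 10 h 21 min
Sun: 6:36 AM–2:48 PM = 8 h 12 min; less 30 min break → 7 h 42 min
Total: 4 h 23 min + 4 h 7 min + 7 h 20 min + 10 h 43 min + 10 h 21 min + 7 h 42 min = 44 h 36 min.

44.60 hours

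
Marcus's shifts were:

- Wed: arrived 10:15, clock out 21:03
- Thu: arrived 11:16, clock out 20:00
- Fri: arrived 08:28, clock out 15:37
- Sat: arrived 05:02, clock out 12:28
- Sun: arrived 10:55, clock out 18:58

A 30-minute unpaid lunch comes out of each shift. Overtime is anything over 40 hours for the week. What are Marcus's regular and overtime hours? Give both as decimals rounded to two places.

Wed: 10:15–21:03 = 10 h 48 min; less 30 min break → 10 h 18 min
Thu: 11:16–20:00 = 8 h 44 min; less 30 min break → 8 h 14 min
Fri: 08:28–15:37 = 7 h 9 min; less 30 min break → 6 h 39 min
Sat: 05:02–12:28 = 7 h 26 min; less 30 min break → 6 h 56 min
Sun: 10:55–18:58 = 8 h 3 min; less 30 min break → 7 h 33 min
Total worked: 39 h 40 min = 39.67 h.
Threshold 40 h → overtime 0 h 0 min, regular 39 h 40 min.

Regular 39.67 hours, overtime 0.00 hours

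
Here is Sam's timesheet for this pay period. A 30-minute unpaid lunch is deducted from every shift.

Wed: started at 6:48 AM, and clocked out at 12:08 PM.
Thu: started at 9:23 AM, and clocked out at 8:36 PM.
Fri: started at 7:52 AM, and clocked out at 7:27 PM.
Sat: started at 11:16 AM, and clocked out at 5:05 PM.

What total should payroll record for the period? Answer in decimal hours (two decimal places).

Wed: 6:48 AM–12:08 PM = 5 h 20 min; less 30 min break → 4 h 50 min
Thu: 9:23 AM–8:36 PM = 11 h 13 min; less 30 min break → 10 h 43 min
Fri: 7:52 AM–7:27 PM = 11 h 35 min; less 30 min break → 11 h 5 min
Sat: 11:16 AM–5:05 PM = 5 h 49 min; less 30 min break → 5 h 19 min
Total: 4 h 50 min + 10 h 43 min + 11 h 5 min + 5 h 19 min = 31 h 57 min.

31.95 hours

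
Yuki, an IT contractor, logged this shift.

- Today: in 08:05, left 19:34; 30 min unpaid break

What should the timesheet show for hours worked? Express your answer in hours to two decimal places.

10.98 hours

Today: 08:05–19:34 = 11 h 29 min; less 30 min break → 10 h 59 min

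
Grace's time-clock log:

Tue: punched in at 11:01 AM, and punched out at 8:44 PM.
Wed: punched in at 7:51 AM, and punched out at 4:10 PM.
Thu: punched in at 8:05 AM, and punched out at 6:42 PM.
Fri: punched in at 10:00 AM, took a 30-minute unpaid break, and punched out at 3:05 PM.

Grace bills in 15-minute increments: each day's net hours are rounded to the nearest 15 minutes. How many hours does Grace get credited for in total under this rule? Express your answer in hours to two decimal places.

Tue: 11:01 AM–8:44 PM = 9 h 43 min → rounds to 9 h 45 min
Wed: 7:51 AM–4:10 PM = 8 h 19 min → rounds to 8 h 15 min
Thu: 8:05 AM–6:42 PM = 10 h 37 min → rounds to 10 h 30 min
Fri: 10:00 AM–3:05 PM = 5 h 5 min − 30 min = 4 h 35 min → rounds to 4 h 30 min
Total credited: 33 h 0 min.

33.00 hours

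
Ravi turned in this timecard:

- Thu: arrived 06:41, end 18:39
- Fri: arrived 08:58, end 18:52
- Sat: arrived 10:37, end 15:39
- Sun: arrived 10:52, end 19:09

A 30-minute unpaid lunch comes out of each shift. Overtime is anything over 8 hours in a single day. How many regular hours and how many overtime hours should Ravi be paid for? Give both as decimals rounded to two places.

Thu: 06:41–18:39 = 11 h 58 min; less 30 min break → 11 h 28 min
Fri: 08:58–18:52 = 9 h 54 min; less 30 min break → 9 h 24 min
Sat: 10:37–15:39 = 5 h 2 min; less 30 min break → 4 h 32 min
Sun: 10:52–19:09 = 8 h 17 min; less 30 min break → 7 h 47 min
Thu reg 8 h 0 min / OT 3 h 28 min; Fri reg 8 h 0 min / OT 1 h 24 min; Sat reg 4 h 32 min / OT 0 h 0 min; Sun reg 7 h 47 min / OT 0 h 0 min.
Totals: regular 28 h 19 min, overtime 4 h 52 min.

Regular 28.32 hours, overtime 4.87 hours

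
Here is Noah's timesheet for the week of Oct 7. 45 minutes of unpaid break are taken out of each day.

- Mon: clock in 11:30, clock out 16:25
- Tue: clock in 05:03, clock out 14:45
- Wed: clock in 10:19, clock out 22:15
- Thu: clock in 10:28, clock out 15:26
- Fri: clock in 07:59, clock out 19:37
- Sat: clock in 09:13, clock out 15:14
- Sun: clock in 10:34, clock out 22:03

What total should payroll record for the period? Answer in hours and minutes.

55 h 24 min

Mon: 11:30–16:25 = 4 h 55 min; less 45 min break → 4 h 10 min
Tue: 05:03–14:45 = 9 h 42 min; less 45 min break → 8 h 57 min
Wed: 10:19–22:15 = 11 h 56 min; less 45 min break → 11 h 11 min
Thu: 10:28–15:26 = 4 h 58 min; less 45 min break → 4 h 13 min
Fri: 07:59–19:37 = 11 h 38 min; less 45 min break → 10 h 53 min
Sat: 09:13–15:14 = 6 h 1 min; less 45 min break → 5 h 16 min
Sun: 10:34–22:03 = 11 h 29 min; less 45 min break → 10 h 44 min
Total: 4 h 10 min + 8 h 57 min + 11 h 11 min + 4 h 13 min + 10 h 53 min + 5 h 16 min + 10 h 44 min = 55 h 24 min.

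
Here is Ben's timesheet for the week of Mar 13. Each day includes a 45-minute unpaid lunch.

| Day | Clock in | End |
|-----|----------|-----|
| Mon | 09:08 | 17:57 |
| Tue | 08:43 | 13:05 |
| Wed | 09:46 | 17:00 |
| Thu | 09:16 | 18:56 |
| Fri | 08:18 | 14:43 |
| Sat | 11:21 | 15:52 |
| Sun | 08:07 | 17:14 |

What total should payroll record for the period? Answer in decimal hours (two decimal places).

Mon: 09:08–17:57 = 8 h 49 min; less 45 min break → 8 h 4 min
Tue: 08:43–13:05 = 4 h 22 min; less 45 min break → 3 h 37 min
Wed: 09:46–17:00 = 7 h 14 min; less 45 min break → 6 h 29 min
Thu: 09:16–18:56 = 9 h 40 min; less 45 min break → 8 h 55 min
Fri: 08:18–14:43 = 6 h 25 min; less 45 min break → 5 h 40 min
Sat: 11:21–15:52 = 4 h 31 min; less 45 min break → 3 h 46 min
Sun: 08:07–17:14 = 9 h 7 min; less 45 min break → 8 h 22 min
Total: 8 h 4 min + 3 h 37 min + 6 h 29 min + 8 h 55 min + 5 h 40 min + 3 h 46 min + 8 h 22 min = 44 h 53 min.

44.88 hours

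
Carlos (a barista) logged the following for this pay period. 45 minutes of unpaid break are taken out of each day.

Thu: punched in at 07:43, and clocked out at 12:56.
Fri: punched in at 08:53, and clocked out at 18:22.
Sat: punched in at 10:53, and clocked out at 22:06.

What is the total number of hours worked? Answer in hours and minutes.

Thu: 07:43–12:56 = 5 h 13 min; less 45 min break → 4 h 28 min
Fri: 08:53–18:22 = 9 h 29 min; less 45 min break → 8 h 44 min
Sat: 10:53–22:06 = 11 h 13 min; less 45 min break → 10 h 28 min
Total: 4 h 28 min + 8 h 44 min + 10 h 28 min = 23 h 40 min.

23 h 40 min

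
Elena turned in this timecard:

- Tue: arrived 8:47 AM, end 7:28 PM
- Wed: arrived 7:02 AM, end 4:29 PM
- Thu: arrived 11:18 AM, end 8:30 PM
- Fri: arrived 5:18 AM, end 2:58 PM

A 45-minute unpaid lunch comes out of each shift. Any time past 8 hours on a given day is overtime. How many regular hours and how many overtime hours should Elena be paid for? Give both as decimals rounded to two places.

Regular 32.00 hours, overtime 4.00 hours

Tue: 8:47 AM–7:28 PM = 10 h 41 min; less 45 min break → 9 h 56 min
Wed: 7:02 AM–4:29 PM = 9 h 27 min; less 45 min break → 8 h 42 min
Thu: 11:18 AM–8:30 PM = 9 h 12 min; less 45 min break → 8 h 27 min
Fri: 5:18 AM–2:58 PM = 9 h 40 min; less 45 min break → 8 h 55 min
Tue reg 8 h 0 min / OT 1 h 56 min; Wed reg 8 h 0 min / OT 0 h 42 min; Thu reg 8 h 0 min / OT 0 h 27 min; Fri reg 8 h 0 min / OT 0 h 55 min.
Totals: regular 32 h 0 min, overtime 4 h 0 min.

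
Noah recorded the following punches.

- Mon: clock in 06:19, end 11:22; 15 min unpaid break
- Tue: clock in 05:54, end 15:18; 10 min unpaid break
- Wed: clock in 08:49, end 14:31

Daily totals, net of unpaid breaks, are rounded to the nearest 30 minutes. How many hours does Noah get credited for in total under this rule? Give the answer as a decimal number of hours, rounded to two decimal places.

19.50 hours

Mon: 06:19–11:22 = 5 h 3 min − 15 min = 4 h 48 min → rounds to 5 h 0 min
Tue: 05:54–15:18 = 9 h 24 min − 10 min = 9 h 14 min → rounds to 9 h 0 min
Wed: 08:49–14:31 = 5 h 42 min → rounds to 5 h 30 min
Total credited: 19 h 30 min.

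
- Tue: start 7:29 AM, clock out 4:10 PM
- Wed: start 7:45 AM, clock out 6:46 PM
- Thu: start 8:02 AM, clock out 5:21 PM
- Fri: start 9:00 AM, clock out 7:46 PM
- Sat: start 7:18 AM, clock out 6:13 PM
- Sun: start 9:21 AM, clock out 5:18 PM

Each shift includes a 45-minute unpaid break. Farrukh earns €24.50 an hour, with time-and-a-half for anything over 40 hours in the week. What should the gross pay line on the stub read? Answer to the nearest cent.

€1500.01

Tue: 7:29 AM–4:10 PM = 8 h 41 min; less 45 min break → 7 h 56 min
Wed: 7:45 AM–6:46 PM = 11 h 1 min; less 45 min break → 10 h 16 min
Thu: 8:02 AM–5:21 PM = 9 h 19 min; less 45 min break → 8 h 34 min
Fri: 9:00 AM–7:46 PM = 10 h 46 min; less 45 min break → 10 h 1 min
Sat: 7:18 AM–6:13 PM = 10 h 55 min; less 45 min break → 10 h 10 min
Sun: 9:21 AM–5:18 PM = 7 h 57 min; less 45 min break → 7 h 12 min
Total worked: 54 h 9 min = 3249 min.
Regular 40 h 0 min = 2400 min at €24.50/h; overtime 14 h 9 min = 849 min at €36.75/h.
Pay = (2400 × €24.50 + 849 × €36.75) ÷ 60 = €1500.01.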